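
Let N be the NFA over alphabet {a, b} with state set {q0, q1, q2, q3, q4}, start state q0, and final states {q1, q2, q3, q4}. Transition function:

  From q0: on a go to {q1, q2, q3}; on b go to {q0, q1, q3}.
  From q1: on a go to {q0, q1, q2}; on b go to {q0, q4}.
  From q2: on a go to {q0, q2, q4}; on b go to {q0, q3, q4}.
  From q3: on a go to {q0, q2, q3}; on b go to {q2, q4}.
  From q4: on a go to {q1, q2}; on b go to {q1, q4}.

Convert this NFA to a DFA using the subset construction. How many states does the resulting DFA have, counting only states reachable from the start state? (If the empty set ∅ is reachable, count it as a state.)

Start state of the DFA: {q0}.
{q0} --a--> {q1, q2, q3}  [new]
{q0} --b--> {q0, q1, q3}  [new]
{q1, q2, q3} --a--> {q0, q1, q2, q3, q4}  [new]
{q1, q2, q3} --b--> {q0, q2, q3, q4}  [new]
{q0, q1, q3} --a--> {q0, q1, q2, q3}  [new]
{q0, q1, q3} --b--> {q0, q1, q2, q3, q4}  [seen]
{q0, q1, q2, q3, q4} --a--> {q0, q1, q2, q3, q4}  [seen]
{q0, q1, q2, q3, q4} --b--> {q0, q1, q2, q3, q4}  [seen]
{q0, q2, q3, q4} --a--> {q0, q1, q2, q3, q4}  [seen]
{q0, q2, q3, q4} --b--> {q0, q1, q2, q3, q4}  [seen]
{q0, q1, q2, q3} --a--> {q0, q1, q2, q3, q4}  [seen]
{q0, q1, q2, q3} --b--> {q0, q1, q2, q3, q4}  [seen]
Reachable DFA states: {q0}, {q1, q2, q3}, {q0, q1, q3}, {q0, q1, q2, q3, q4}, {q0, q2, q3, q4}, {q0, q1, q2, q3}.

6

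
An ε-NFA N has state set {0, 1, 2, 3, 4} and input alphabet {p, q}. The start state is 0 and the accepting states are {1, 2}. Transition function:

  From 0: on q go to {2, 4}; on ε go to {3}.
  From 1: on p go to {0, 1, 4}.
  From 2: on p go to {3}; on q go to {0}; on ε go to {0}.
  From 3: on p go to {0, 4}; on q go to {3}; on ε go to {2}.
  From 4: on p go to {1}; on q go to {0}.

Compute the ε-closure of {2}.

{0, 2, 3}

Begin with {2}.
2 →ε {0}; add 0.
0 →ε {3}; add 3.
ε-closure = {0, 2, 3}.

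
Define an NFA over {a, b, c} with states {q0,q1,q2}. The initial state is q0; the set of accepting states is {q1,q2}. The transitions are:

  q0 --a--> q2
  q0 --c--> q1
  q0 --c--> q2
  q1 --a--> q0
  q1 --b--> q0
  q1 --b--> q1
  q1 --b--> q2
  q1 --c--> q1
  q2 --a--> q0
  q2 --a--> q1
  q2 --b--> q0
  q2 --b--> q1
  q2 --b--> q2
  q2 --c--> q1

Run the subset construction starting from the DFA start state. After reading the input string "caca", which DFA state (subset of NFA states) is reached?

Start: {q0}.
δ(q0,c) = {q1,q2}.
Union: {q1,q2}.
After c: {q1,q2}.
δ(q1,a) = {q0}; δ(q2,a) = {q0,q1}.
Union: {q0,q1}.
After a: {q0,q1}.
δ(q0,c) = {q1,q2}; δ(q1,c) = {q1}.
Union: {q1,q2}.
After c: {q1,q2}.
δ(q1,a) = {q0}; δ(q2,a) = {q0,q1}.
Union: {q0,q1}.
After a: {q0,q1}.

{q0,q1}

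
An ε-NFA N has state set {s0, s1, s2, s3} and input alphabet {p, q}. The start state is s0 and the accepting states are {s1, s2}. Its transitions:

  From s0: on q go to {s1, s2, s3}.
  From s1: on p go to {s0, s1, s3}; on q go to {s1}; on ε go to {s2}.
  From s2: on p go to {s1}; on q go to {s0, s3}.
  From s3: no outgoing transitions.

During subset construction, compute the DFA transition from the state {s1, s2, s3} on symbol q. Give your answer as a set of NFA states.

δ(s1,q) = {s1}; δ(s2,q) = {s0, s3}; δ(s3,q) = ∅.
Union: {s0, s1, s3}.
ε-closure gives {s0, s1, s2, s3}.

{s0, s1, s2, s3}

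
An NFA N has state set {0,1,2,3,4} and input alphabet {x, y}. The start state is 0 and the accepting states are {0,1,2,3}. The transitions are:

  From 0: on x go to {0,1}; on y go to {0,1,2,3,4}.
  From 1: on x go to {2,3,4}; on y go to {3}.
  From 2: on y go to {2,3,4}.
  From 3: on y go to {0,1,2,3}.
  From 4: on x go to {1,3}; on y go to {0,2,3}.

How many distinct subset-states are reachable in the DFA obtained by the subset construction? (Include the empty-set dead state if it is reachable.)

Start state of the DFA: {0}.
{0} --x--> {0,1}  [new]
{0} --y--> {0,1,2,3,4}  [new]
{0,1} --x--> {0,1,2,3,4}  [seen]
{0,1} --y--> {0,1,2,3,4}  [seen]
{0,1,2,3,4} --x--> {0,1,2,3,4}  [seen]
{0,1,2,3,4} --y--> {0,1,2,3,4}  [seen]
Reachable DFA states: {0}, {0,1}, {0,1,2,3,4}.

3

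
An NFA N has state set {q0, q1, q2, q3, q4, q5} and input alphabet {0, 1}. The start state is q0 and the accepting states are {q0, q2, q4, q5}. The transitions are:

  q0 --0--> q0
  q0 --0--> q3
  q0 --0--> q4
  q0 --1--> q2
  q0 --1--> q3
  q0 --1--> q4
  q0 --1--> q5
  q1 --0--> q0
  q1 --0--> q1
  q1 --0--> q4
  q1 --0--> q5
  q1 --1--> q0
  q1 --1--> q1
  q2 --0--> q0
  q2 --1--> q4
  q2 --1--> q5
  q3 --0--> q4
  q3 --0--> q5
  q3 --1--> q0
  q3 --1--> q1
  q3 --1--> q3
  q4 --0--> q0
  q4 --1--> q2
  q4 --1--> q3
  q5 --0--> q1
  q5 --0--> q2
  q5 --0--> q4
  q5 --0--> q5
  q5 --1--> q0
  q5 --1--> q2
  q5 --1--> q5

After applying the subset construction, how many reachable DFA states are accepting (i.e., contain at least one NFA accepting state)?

6

Start state of the DFA: {q0}.
{q0} --0--> {q0, q3, q4}  [new]
{q0} --1--> {q2, q3, q4, q5}  [new]
{q0, q3, q4} --0--> {q0, q3, q4, q5}  [new]
{q0, q3, q4} --1--> {q0, q1, q2, q3, q4, q5}  [new]
{q2, q3, q4, q5} --0--> {q0, q1, q2, q4, q5}  [new]
{q2, q3, q4, q5} --1--> {q0, q1, q2, q3, q4, q5}  [seen]
{q0, q3, q4, q5} --0--> {q0, q1, q2, q3, q4, q5}  [seen]
{q0, q3, q4, q5} --1--> {q0, q1, q2, q3, q4, q5}  [seen]
{q0, q1, q2, q3, q4, q5} --0--> {q0, q1, q2, q3, q4, q5}  [seen]
{q0, q1, q2, q3, q4, q5} --1--> {q0, q1, q2, q3, q4, q5}  [seen]
{q0, q1, q2, q4, q5} --0--> {q0, q1, q2, q3, q4, q5}  [seen]
{q0, q1, q2, q4, q5} --1--> {q0, q1, q2, q3, q4, q5}  [seen]
Reachable DFA states: {q0}, {q0, q3, q4}, {q2, q3, q4, q5}, {q0, q3, q4, q5}, {q0, q1, q2, q3, q4, q5}, {q0, q1, q2, q4, q5}.
Accepting DFA states (contain an NFA accepting state): {q0}, {q0, q3, q4}, {q2, q3, q4, q5}, {q0, q3, q4, q5}, {q0, q1, q2, q3, q4, q5}, {q0, q1, q2, q4, q5}.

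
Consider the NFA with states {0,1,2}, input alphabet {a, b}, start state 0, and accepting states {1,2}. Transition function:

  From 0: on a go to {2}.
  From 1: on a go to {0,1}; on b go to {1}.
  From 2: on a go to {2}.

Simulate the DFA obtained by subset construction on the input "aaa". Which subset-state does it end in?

Start: {0}.
δ(0,a) = {2}.
Union: {2}.
After a: {2}.
δ(2,a) = {2}.
Union: {2}.
After a: {2}.
δ(2,a) = {2}.
Union: {2}.
After a: {2}.

{2}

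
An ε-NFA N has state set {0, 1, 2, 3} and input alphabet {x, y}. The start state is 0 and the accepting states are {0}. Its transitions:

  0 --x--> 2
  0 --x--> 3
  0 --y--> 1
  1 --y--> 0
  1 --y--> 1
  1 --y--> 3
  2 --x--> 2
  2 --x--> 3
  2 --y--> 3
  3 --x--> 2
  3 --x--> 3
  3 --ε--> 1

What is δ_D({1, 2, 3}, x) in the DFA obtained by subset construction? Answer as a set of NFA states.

{1, 2, 3}

δ(1,x) = ∅; δ(2,x) = {2, 3}; δ(3,x) = {2, 3}.
Union: {2, 3}.
ε-closure gives {1, 2, 3}.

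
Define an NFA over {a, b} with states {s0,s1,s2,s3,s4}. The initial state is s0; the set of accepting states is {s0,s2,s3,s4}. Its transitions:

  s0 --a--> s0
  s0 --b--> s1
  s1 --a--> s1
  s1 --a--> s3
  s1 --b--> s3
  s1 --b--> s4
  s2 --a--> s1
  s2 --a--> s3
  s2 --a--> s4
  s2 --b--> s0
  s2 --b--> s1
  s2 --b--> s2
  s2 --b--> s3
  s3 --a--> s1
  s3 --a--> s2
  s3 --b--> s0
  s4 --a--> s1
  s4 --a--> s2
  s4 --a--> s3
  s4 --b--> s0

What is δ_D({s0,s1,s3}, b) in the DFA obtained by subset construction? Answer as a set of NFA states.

δ(s0,b) = {s1}; δ(s1,b) = {s3,s4}; δ(s3,b) = {s0}.
Union: {s0,s1,s3,s4}.

{s0,s1,s3,s4}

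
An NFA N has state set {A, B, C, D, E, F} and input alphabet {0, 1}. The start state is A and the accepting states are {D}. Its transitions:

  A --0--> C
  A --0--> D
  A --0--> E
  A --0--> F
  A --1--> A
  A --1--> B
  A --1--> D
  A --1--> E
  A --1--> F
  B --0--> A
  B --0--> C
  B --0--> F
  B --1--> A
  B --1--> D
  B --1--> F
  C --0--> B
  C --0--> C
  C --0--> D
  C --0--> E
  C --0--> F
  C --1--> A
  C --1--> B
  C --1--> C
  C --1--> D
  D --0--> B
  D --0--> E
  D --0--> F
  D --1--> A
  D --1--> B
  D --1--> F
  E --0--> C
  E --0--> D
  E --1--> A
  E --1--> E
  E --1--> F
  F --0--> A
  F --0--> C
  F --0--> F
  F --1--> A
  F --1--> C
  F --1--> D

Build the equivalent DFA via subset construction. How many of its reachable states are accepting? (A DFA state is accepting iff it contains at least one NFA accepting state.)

3

Start state of the DFA: {A}.
{A} --0--> {C, D, E, F}  [new]
{A} --1--> {A, B, D, E, F}  [new]
{C, D, E, F} --0--> {A, B, C, D, E, F}  [new]
{C, D, E, F} --1--> {A, B, C, D, E, F}  [seen]
{A, B, D, E, F} --0--> {A, B, C, D, E, F}  [seen]
{A, B, D, E, F} --1--> {A, B, C, D, E, F}  [seen]
{A, B, C, D, E, F} --0--> {A, B, C, D, E, F}  [seen]
{A, B, C, D, E, F} --1--> {A, B, C, D, E, F}  [seen]
Reachable DFA states: {A}, {C, D, E, F}, {A, B, D, E, F}, {A, B, C, D, E, F}.
Accepting DFA states (contain an NFA accepting state): {C, D, E, F}, {A, B, D, E, F}, {A, B, C, D, E, F}.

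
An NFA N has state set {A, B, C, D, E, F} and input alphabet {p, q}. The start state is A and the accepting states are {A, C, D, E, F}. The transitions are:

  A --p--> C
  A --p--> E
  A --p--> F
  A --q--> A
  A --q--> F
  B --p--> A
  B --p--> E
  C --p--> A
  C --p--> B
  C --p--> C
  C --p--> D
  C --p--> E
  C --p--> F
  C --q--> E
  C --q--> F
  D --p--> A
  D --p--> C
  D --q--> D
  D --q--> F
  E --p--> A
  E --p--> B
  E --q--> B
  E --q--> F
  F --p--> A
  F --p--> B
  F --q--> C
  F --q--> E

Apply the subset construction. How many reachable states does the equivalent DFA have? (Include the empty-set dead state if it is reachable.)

7

Start state of the DFA: {A}.
{A} --p--> {C, E, F}  [new]
{A} --q--> {A, F}  [new]
{C, E, F} --p--> {A, B, C, D, E, F}  [new]
{C, E, F} --q--> {B, C, E, F}  [new]
{A, F} --p--> {A, B, C, E, F}  [new]
{A, F} --q--> {A, C, E, F}  [new]
{A, B, C, D, E, F} --p--> {A, B, C, D, E, F}  [seen]
{A, B, C, D, E, F} --q--> {A, B, C, D, E, F}  [seen]
{B, C, E, F} --p--> {A, B, C, D, E, F}  [seen]
{B, C, E, F} --q--> {B, C, E, F}  [seen]
{A, B, C, E, F} --p--> {A, B, C, D, E, F}  [seen]
{A, B, C, E, F} --q--> {A, B, C, E, F}  [seen]
{A, C, E, F} --p--> {A, B, C, D, E, F}  [seen]
{A, C, E, F} --q--> {A, B, C, E, F}  [seen]
Reachable DFA states: {A}, {C, E, F}, {A, F}, {A, B, C, D, E, F}, {B, C, E, F}, {A, B, C, E, F}, {A, C, E, F}.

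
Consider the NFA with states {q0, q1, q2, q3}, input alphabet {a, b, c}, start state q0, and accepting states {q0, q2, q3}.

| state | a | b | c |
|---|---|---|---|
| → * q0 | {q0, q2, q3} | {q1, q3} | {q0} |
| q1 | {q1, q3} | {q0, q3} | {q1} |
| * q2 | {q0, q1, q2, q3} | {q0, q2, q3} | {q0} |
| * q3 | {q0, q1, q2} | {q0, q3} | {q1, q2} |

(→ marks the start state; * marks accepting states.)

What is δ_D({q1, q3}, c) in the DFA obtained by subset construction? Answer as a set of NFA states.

δ(q1,c) = {q1}; δ(q3,c) = {q1, q2}.
Union: {q1, q2}.

{q1, q2}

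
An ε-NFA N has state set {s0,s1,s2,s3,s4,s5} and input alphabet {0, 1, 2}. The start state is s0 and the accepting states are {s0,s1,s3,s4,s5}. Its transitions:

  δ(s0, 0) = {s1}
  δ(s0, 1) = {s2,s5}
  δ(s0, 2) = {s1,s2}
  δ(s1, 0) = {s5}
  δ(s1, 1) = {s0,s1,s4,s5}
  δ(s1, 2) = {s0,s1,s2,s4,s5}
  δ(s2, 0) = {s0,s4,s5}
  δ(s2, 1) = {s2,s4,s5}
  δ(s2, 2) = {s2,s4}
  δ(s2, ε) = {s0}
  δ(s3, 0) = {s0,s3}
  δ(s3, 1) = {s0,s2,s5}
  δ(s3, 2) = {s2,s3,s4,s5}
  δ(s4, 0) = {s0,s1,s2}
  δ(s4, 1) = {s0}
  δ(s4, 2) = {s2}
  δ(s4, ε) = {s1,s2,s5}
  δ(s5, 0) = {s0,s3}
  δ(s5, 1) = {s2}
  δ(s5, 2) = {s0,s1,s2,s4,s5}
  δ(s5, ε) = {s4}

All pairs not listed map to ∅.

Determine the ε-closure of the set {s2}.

Begin with {s2}.
s2 →ε {s0}; add s0.
ε-closure = {s0,s2}.

{s0,s2}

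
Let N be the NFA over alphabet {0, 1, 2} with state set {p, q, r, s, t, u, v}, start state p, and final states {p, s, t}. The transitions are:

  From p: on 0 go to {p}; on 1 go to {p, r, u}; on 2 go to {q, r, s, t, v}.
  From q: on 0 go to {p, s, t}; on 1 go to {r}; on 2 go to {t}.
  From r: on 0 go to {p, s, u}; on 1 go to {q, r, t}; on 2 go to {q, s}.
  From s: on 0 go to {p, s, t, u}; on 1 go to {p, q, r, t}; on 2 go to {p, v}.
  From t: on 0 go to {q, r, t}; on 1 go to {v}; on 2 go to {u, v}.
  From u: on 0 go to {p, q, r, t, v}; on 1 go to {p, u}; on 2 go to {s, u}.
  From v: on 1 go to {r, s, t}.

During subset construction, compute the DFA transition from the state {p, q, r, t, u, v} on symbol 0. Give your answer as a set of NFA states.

δ(p,0) = {p}; δ(q,0) = {p, s, t}; δ(r,0) = {p, s, u}; δ(t,0) = {q, r, t}; δ(u,0) = {p, q, r, t, v}; δ(v,0) = ∅.
Union: {p, q, r, s, t, u, v}.

{p, q, r, s, t, u, v}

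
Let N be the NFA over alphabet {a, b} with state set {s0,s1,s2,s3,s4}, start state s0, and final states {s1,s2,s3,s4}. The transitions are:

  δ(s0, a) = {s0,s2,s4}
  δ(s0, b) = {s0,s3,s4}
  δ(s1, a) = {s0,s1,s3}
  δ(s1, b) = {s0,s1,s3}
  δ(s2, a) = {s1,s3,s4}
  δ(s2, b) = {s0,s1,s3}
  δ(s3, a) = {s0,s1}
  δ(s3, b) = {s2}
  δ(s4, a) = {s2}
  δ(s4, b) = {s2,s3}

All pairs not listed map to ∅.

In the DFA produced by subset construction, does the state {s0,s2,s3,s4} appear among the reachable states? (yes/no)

yes

Start state of the DFA: {s0}.
{s0} --a--> {s0,s2,s4}  [new]
{s0} --b--> {s0,s3,s4}  [new]
{s0,s2,s4} --a--> {s0,s1,s2,s3,s4}  [new]
{s0,s2,s4} --b--> {s0,s1,s2,s3,s4}  [seen]
{s0,s3,s4} --a--> {s0,s1,s2,s4}  [new]
{s0,s3,s4} --b--> {s0,s2,s3,s4}  [new]
{s0,s1,s2,s3,s4} --a--> {s0,s1,s2,s3,s4}  [seen]
{s0,s1,s2,s3,s4} --b--> {s0,s1,s2,s3,s4}  [seen]
{s0,s1,s2,s4} --a--> {s0,s1,s2,s3,s4}  [seen]
{s0,s1,s2,s4} --b--> {s0,s1,s2,s3,s4}  [seen]
{s0,s2,s3,s4} --a--> {s0,s1,s2,s3,s4}  [seen]
{s0,s2,s3,s4} --b--> {s0,s1,s2,s3,s4}  [seen]
Reachable DFA states: {s0}, {s0,s2,s4}, {s0,s3,s4}, {s0,s1,s2,s3,s4}, {s0,s1,s2,s4}, {s0,s2,s3,s4}.
{s0,s2,s3,s4} is among them.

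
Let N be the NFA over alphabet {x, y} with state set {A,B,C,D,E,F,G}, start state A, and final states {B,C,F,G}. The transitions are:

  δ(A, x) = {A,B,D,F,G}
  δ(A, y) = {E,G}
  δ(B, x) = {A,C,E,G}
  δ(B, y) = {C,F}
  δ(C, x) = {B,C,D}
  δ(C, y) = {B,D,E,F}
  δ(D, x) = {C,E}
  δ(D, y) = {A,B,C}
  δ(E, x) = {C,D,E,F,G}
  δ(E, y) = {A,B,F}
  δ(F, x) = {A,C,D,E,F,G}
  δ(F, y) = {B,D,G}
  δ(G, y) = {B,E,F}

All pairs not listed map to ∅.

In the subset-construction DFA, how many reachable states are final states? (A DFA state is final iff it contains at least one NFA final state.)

Start state of the DFA: {A}.
{A} --x--> {A,B,D,F,G}  [new]
{A} --y--> {E,G}  [new]
{A,B,D,F,G} --x--> {A,B,C,D,E,F,G}  [new]
{A,B,D,F,G} --y--> {A,B,C,D,E,F,G}  [seen]
{E,G} --x--> {C,D,E,F,G}  [new]
{E,G} --y--> {A,B,E,F}  [new]
{A,B,C,D,E,F,G} --x--> {A,B,C,D,E,F,G}  [seen]
{A,B,C,D,E,F,G} --y--> {A,B,C,D,E,F,G}  [seen]
{C,D,E,F,G} --x--> {A,B,C,D,E,F,G}  [seen]
{C,D,E,F,G} --y--> {A,B,C,D,E,F,G}  [seen]
{A,B,E,F} --x--> {A,B,C,D,E,F,G}  [seen]
{A,B,E,F} --y--> {A,B,C,D,E,F,G}  [seen]
Reachable DFA states: {A}, {A,B,D,F,G}, {E,G}, {A,B,C,D,E,F,G}, {C,D,E,F,G}, {A,B,E,F}.
Accepting DFA states (contain an NFA accepting state): {A,B,D,F,G}, {E,G}, {A,B,C,D,E,F,G}, {C,D,E,F,G}, {A,B,E,F}.

5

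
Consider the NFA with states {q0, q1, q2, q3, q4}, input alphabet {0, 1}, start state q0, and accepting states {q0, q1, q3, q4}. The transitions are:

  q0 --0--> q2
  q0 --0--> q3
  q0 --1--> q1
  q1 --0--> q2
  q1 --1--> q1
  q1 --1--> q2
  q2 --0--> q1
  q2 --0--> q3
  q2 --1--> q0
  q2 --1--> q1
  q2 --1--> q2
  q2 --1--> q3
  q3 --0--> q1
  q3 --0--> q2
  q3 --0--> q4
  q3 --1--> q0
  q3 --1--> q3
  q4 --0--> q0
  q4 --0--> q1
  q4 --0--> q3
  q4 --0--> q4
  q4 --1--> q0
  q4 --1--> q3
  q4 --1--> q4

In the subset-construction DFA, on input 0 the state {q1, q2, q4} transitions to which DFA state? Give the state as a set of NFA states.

{q0, q1, q2, q3, q4}

δ(q1,0) = {q2}; δ(q2,0) = {q1, q3}; δ(q4,0) = {q0, q1, q3, q4}.
Union: {q0, q1, q2, q3, q4}.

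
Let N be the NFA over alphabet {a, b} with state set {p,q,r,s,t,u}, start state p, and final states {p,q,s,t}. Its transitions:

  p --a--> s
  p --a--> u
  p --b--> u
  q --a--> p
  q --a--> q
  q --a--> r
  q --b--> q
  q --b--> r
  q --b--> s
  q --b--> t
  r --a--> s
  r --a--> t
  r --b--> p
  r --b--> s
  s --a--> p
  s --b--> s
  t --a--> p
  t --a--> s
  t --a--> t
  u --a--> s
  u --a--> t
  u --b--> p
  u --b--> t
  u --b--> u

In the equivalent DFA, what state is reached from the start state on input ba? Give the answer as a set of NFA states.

Start: {p}.
δ(p,b) = {u}.
Union: {u}.
After b: {u}.
δ(u,a) = {s,t}.
Union: {s,t}.
After a: {s,t}.

{s,t}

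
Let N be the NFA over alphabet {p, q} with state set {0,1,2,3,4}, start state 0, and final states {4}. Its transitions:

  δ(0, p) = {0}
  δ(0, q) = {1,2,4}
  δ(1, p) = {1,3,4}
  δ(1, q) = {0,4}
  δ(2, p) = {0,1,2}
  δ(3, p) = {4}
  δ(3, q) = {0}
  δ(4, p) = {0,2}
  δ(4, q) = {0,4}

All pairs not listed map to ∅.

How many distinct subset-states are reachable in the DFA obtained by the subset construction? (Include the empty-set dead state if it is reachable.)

7

Start state of the DFA: {0}.
{0} --p--> {0}  [seen]
{0} --q--> {1,2,4}  [new]
{1,2,4} --p--> {0,1,2,3,4}  [new]
{1,2,4} --q--> {0,4}  [new]
{0,1,2,3,4} --p--> {0,1,2,3,4}  [seen]
{0,1,2,3,4} --q--> {0,1,2,4}  [new]
{0,4} --p--> {0,2}  [new]
{0,4} --q--> {0,1,2,4}  [seen]
{0,1,2,4} --p--> {0,1,2,3,4}  [seen]
{0,1,2,4} --q--> {0,1,2,4}  [seen]
{0,2} --p--> {0,1,2}  [new]
{0,2} --q--> {1,2,4}  [seen]
{0,1,2} --p--> {0,1,2,3,4}  [seen]
{0,1,2} --q--> {0,1,2,4}  [seen]
Reachable DFA states: {0}, {1,2,4}, {0,1,2,3,4}, {0,4}, {0,1,2,4}, {0,2}, {0,1,2}.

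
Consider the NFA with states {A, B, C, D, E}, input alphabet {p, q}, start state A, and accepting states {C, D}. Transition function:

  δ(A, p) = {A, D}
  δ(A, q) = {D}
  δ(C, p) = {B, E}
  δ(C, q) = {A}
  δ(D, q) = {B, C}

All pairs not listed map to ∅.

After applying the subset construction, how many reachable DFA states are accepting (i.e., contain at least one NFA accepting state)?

Start state of the DFA: {A}.
{A} --p--> {A, D}  [new]
{A} --q--> {D}  [new]
{A, D} --p--> {A, D}  [seen]
{A, D} --q--> {B, C, D}  [new]
{D} --p--> ∅  [new]
{D} --q--> {B, C}  [new]
{B, C, D} --p--> {B, E}  [new]
{B, C, D} --q--> {A, B, C}  [new]
∅ --p--> ∅  [seen]
∅ --q--> ∅  [seen]
{B, C} --p--> {B, E}  [seen]
{B, C} --q--> {A}  [seen]
{B, E} --p--> ∅  [seen]
{B, E} --q--> ∅  [seen]
{A, B, C} --p--> {A, B, D, E}  [new]
{A, B, C} --q--> {A, D}  [seen]
{A, B, D, E} --p--> {A, D}  [seen]
{A, B, D, E} --q--> {B, C, D}  [seen]
Reachable DFA states: {A}, {A, D}, {D}, {B, C, D}, ∅, {B, C}, {B, E}, {A, B, C}, {A, B, D, E}.
Accepting DFA states (contain an NFA accepting state): {A, D}, {D}, {B, C, D}, {B, C}, {A, B, C}, {A, B, D, E}.

6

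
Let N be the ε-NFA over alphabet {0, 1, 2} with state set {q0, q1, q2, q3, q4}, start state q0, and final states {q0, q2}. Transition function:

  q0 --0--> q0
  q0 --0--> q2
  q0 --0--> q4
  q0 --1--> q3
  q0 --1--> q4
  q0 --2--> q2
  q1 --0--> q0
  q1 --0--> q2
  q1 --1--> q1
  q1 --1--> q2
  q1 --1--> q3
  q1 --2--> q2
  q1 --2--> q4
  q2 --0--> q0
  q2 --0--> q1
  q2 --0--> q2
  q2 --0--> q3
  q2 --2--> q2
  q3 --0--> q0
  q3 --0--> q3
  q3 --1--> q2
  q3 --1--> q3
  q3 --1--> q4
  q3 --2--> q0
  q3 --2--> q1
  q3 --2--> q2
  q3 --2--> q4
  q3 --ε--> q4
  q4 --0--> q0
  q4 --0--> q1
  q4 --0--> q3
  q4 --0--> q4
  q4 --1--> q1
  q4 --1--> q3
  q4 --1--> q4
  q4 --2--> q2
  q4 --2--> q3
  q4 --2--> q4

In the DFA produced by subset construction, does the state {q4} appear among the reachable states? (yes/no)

no

Start state of the DFA: {q0} (ε-closure of the NFA start).
{q0} --0--> {q0, q2, q4}  [new]
{q0} --1--> {q3, q4}  [new]
{q0} --2--> {q2}  [new]
{q0, q2, q4} --0--> {q0, q1, q2, q3, q4}  [new]
{q0, q2, q4} --1--> {q1, q3, q4}  [new]
{q0, q2, q4} --2--> {q2, q3, q4}  [new]
{q3, q4} --0--> {q0, q1, q3, q4}  [new]
{q3, q4} --1--> {q1, q2, q3, q4}  [new]
{q3, q4} --2--> {q0, q1, q2, q3, q4}  [seen]
{q2} --0--> {q0, q1, q2, q3, q4}  [seen]
{q2} --1--> ∅  [new]
{q2} --2--> {q2}  [seen]
{q0, q1, q2, q3, q4} --0--> {q0, q1, q2, q3, q4}  [seen]
{q0, q1, q2, q3, q4} --1--> {q1, q2, q3, q4}  [seen]
{q0, q1, q2, q3, q4} --2--> {q0, q1, q2, q3, q4}  [seen]
{q1, q3, q4} --0--> {q0, q1, q2, q3, q4}  [seen]
{q1, q3, q4} --1--> {q1, q2, q3, q4}  [seen]
{q1, q3, q4} --2--> {q0, q1, q2, q3, q4}  [seen]
{q2, q3, q4} --0--> {q0, q1, q2, q3, q4}  [seen]
{q2, q3, q4} --1--> {q1, q2, q3, q4}  [seen]
{q2, q3, q4} --2--> {q0, q1, q2, q3, q4}  [seen]
{q0, q1, q3, q4} --0--> {q0, q1, q2, q3, q4}  [seen]
{q0, q1, q3, q4} --1--> {q1, q2, q3, q4}  [seen]
{q0, q1, q3, q4} --2--> {q0, q1, q2, q3, q4}  [seen]
{q1, q2, q3, q4} --0--> {q0, q1, q2, q3, q4}  [seen]
{q1, q2, q3, q4} --1--> {q1, q2, q3, q4}  [seen]
{q1, q2, q3, q4} --2--> {q0, q1, q2, q3, q4}  [seen]
∅ --0--> ∅  [seen]
∅ --1--> ∅  [seen]
∅ --2--> ∅  [seen]
Reachable DFA states: {q0}, {q0, q2, q4}, {q3, q4}, {q2}, {q0, q1, q2, q3, q4}, {q1, q3, q4}, {q2, q3, q4}, {q0, q1, q3, q4}, {q1, q2, q3, q4}, ∅.
{q4} is not among them.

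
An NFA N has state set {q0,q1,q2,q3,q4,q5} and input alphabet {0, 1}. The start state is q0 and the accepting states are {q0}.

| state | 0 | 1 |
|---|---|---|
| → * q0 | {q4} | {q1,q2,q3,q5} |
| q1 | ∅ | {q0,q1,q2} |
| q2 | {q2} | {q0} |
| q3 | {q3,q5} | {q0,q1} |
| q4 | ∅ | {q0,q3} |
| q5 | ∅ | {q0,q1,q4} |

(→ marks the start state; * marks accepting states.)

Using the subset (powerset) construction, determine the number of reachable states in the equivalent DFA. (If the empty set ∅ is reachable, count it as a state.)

Start state of the DFA: {q0}.
{q0} --0--> {q4}  [new]
{q0} --1--> {q1,q2,q3,q5}  [new]
{q4} --0--> ∅  [new]
{q4} --1--> {q0,q3}  [new]
{q1,q2,q3,q5} --0--> {q2,q3,q5}  [new]
{q1,q2,q3,q5} --1--> {q0,q1,q2,q4}  [new]
∅ --0--> ∅  [seen]
∅ --1--> ∅  [seen]
{q0,q3} --0--> {q3,q4,q5}  [new]
{q0,q3} --1--> {q0,q1,q2,q3,q5}  [new]
{q2,q3,q5} --0--> {q2,q3,q5}  [seen]
{q2,q3,q5} --1--> {q0,q1,q4}  [new]
{q0,q1,q2,q4} --0--> {q2,q4}  [new]
{q0,q1,q2,q4} --1--> {q0,q1,q2,q3,q5}  [seen]
{q3,q4,q5} --0--> {q3,q5}  [new]
{q3,q4,q5} --1--> {q0,q1,q3,q4}  [new]
{q0,q1,q2,q3,q5} --0--> {q2,q3,q4,q5}  [new]
{q0,q1,q2,q3,q5} --1--> {q0,q1,q2,q3,q4,q5}  [new]
{q0,q1,q4} --0--> {q4}  [seen]
{q0,q1,q4} --1--> {q0,q1,q2,q3,q5}  [seen]
{q2,q4} --0--> {q2}  [new]
{q2,q4} --1--> {q0,q3}  [seen]
{q3,q5} --0--> {q3,q5}  [seen]
{q3,q5} --1--> {q0,q1,q4}  [seen]
{q0,q1,q3,q4} --0--> {q3,q4,q5}  [seen]
{q0,q1,q3,q4} --1--> {q0,q1,q2,q3,q5}  [seen]
{q2,q3,q4,q5} --0--> {q2,q3,q5}  [seen]
{q2,q3,q4,q5} --1--> {q0,q1,q3,q4}  [seen]
{q0,q1,q2,q3,q4,q5} --0--> {q2,q3,q4,q5}  [seen]
{q0,q1,q2,q3,q4,q5} --1--> {q0,q1,q2,q3,q4,q5}  [seen]
{q2} --0--> {q2}  [seen]
{q2} --1--> {q0}  [seen]
Reachable DFA states: {q0}, {q4}, {q1,q2,q3,q5}, ∅, {q0,q3}, {q2,q3,q5}, {q0,q1,q2,q4}, {q3,q4,q5}, {q0,q1,q2,q3,q5}, {q0,q1,q4}, {q2,q4}, {q3,q5}, {q0,q1,q3,q4}, {q2,q3,q4,q5}, {q0,q1,q2,q3,q4,q5}, {q2}.

16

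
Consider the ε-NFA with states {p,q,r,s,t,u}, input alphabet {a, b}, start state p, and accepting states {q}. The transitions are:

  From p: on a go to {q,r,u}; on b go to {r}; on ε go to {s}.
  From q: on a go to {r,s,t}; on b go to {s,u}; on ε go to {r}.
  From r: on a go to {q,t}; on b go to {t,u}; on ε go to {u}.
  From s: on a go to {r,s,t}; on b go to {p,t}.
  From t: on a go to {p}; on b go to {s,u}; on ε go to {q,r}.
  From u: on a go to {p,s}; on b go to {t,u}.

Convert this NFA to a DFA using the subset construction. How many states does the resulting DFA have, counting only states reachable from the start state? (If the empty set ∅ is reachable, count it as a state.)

Start state of the DFA: {p,s} (ε-closure of the NFA start).
{p,s} --a--> {q,r,s,t,u}  [new]
{p,s} --b--> {p,q,r,s,t,u}  [new]
{q,r,s,t,u} --a--> {p,q,r,s,t,u}  [seen]
{q,r,s,t,u} --b--> {p,q,r,s,t,u}  [seen]
{p,q,r,s,t,u} --a--> {p,q,r,s,t,u}  [seen]
{p,q,r,s,t,u} --b--> {p,q,r,s,t,u}  [seen]
Reachable DFA states: {p,s}, {q,r,s,t,u}, {p,q,r,s,t,u}.

3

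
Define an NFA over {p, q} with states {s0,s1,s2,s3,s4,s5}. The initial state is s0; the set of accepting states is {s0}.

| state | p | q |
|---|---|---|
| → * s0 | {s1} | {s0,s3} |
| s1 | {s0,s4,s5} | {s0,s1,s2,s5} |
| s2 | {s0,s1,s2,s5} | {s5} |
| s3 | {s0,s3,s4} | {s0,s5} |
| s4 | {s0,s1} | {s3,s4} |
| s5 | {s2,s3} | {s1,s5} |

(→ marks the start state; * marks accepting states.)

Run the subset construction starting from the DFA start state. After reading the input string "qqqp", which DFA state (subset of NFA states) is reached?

{s0,s1,s2,s3,s4,s5}

Start: {s0}.
δ(s0,q) = {s0,s3}.
Union: {s0,s3}.
After q: {s0,s3}.
δ(s0,q) = {s0,s3}; δ(s3,q) = {s0,s5}.
Union: {s0,s3,s5}.
After q: {s0,s3,s5}.
δ(s0,q) = {s0,s3}; δ(s3,q) = {s0,s5}; δ(s5,q) = {s1,s5}.
Union: {s0,s1,s3,s5}.
After q: {s0,s1,s3,s5}.
δ(s0,p) = {s1}; δ(s1,p) = {s0,s4,s5}; δ(s3,p) = {s0,s3,s4}; δ(s5,p) = {s2,s3}.
Union: {s0,s1,s2,s3,s4,s5}.
After p: {s0,s1,s2,s3,s4,s5}.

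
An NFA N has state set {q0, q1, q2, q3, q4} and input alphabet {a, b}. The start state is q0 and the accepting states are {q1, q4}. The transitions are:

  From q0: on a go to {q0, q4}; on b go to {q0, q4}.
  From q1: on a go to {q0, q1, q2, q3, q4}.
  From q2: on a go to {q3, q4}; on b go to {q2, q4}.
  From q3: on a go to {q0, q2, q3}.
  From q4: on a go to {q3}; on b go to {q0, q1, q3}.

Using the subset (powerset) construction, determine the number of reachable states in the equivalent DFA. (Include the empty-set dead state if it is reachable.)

Start state of the DFA: {q0}.
{q0} --a--> {q0, q4}  [new]
{q0} --b--> {q0, q4}  [seen]
{q0, q4} --a--> {q0, q3, q4}  [new]
{q0, q4} --b--> {q0, q1, q3, q4}  [new]
{q0, q3, q4} --a--> {q0, q2, q3, q4}  [new]
{q0, q3, q4} --b--> {q0, q1, q3, q4}  [seen]
{q0, q1, q3, q4} --a--> {q0, q1, q2, q3, q4}  [new]
{q0, q1, q3, q4} --b--> {q0, q1, q3, q4}  [seen]
{q0, q2, q3, q4} --a--> {q0, q2, q3, q4}  [seen]
{q0, q2, q3, q4} --b--> {q0, q1, q2, q3, q4}  [seen]
{q0, q1, q2, q3, q4} --a--> {q0, q1, q2, q3, q4}  [seen]
{q0, q1, q2, q3, q4} --b--> {q0, q1, q2, q3, q4}  [seen]
Reachable DFA states: {q0}, {q0, q4}, {q0, q3, q4}, {q0, q1, q3, q4}, {q0, q2, q3, q4}, {q0, q1, q2, q3, q4}.

6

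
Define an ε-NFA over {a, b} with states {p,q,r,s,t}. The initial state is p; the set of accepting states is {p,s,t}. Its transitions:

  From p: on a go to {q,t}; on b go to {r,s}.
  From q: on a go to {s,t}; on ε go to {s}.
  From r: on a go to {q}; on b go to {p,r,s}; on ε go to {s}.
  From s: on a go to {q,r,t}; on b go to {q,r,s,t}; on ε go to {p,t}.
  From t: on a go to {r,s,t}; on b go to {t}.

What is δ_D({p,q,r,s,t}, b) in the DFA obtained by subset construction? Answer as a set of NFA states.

δ(p,b) = {r,s}; δ(q,b) = ∅; δ(r,b) = {p,r,s}; δ(s,b) = {q,r,s,t}; δ(t,b) = {t}.
Union: {p,q,r,s,t}.

{p,q,r,s,t}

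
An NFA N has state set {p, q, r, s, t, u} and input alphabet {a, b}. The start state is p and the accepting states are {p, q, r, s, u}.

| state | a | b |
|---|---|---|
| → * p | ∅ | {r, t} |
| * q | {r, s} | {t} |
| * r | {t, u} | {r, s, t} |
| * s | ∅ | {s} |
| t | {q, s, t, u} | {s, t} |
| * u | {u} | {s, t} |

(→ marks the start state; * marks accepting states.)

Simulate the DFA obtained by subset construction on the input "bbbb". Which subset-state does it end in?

Start: {p}.
δ(p,b) = {r, t}.
Union: {r, t}.
After b: {r, t}.
δ(r,b) = {r, s, t}; δ(t,b) = {s, t}.
Union: {r, s, t}.
After b: {r, s, t}.
δ(r,b) = {r, s, t}; δ(s,b) = {s}; δ(t,b) = {s, t}.
Union: {r, s, t}.
After b: {r, s, t}.
δ(r,b) = {r, s, t}; δ(s,b) = {s}; δ(t,b) = {s, t}.
Union: {r, s, t}.
After b: {r, s, t}.

{r, s, t}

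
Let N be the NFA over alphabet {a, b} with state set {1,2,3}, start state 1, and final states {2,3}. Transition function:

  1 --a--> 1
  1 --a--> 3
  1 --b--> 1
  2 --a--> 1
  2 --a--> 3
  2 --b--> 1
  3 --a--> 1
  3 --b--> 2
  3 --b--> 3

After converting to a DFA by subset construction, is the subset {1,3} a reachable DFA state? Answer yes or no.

Start state of the DFA: {1}.
{1} --a--> {1,3}  [new]
{1} --b--> {1}  [seen]
{1,3} --a--> {1,3}  [seen]
{1,3} --b--> {1,2,3}  [new]
{1,2,3} --a--> {1,3}  [seen]
{1,2,3} --b--> {1,2,3}  [seen]
Reachable DFA states: {1}, {1,3}, {1,2,3}.
{1,3} is among them.

yes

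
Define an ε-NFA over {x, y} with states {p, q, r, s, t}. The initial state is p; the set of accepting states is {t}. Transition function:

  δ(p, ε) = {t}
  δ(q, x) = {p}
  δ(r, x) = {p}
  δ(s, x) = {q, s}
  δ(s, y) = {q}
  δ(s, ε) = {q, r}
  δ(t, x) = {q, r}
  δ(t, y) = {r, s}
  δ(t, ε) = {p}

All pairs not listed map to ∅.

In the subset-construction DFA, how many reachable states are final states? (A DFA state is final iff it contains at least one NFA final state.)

Start state of the DFA: {p, t} (ε-closure of the NFA start).
{p, t} --x--> {q, r}  [new]
{p, t} --y--> {q, r, s}  [new]
{q, r} --x--> {p, t}  [seen]
{q, r} --y--> ∅  [new]
{q, r, s} --x--> {p, q, r, s, t}  [new]
{q, r, s} --y--> {q}  [new]
∅ --x--> ∅  [seen]
∅ --y--> ∅  [seen]
{p, q, r, s, t} --x--> {p, q, r, s, t}  [seen]
{p, q, r, s, t} --y--> {q, r, s}  [seen]
{q} --x--> {p, t}  [seen]
{q} --y--> ∅  [seen]
Reachable DFA states: {p, t}, {q, r}, {q, r, s}, ∅, {p, q, r, s, t}, {q}.
Accepting DFA states (contain an NFA accepting state): {p, t}, {p, q, r, s, t}.

2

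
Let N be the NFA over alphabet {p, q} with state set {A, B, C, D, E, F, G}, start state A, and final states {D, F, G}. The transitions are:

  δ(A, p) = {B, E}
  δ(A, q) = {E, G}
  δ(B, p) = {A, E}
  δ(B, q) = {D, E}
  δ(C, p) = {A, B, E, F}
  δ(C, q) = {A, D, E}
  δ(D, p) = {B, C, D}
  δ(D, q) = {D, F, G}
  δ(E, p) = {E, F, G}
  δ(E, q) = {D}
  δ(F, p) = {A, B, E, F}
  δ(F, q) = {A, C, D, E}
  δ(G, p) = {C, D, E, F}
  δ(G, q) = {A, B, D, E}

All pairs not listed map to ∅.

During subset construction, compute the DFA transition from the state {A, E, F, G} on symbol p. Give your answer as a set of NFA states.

δ(A,p) = {B, E}; δ(E,p) = {E, F, G}; δ(F,p) = {A, B, E, F}; δ(G,p) = {C, D, E, F}.
Union: {A, B, C, D, E, F, G}.

{A, B, C, D, E, F, G}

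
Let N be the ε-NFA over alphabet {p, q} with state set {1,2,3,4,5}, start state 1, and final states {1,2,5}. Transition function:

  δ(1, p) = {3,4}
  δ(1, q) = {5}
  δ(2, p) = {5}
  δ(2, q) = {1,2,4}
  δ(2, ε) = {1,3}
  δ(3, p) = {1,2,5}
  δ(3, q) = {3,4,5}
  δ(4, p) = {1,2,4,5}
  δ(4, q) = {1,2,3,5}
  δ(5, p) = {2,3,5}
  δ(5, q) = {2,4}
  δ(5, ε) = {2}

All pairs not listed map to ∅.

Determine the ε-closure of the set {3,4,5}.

{1,2,3,4,5}

Begin with {3,4,5}.
5 →ε {2}; add 2.
2 →ε {1,3}; add 1.
ε-closure = {1,2,3,4,5}.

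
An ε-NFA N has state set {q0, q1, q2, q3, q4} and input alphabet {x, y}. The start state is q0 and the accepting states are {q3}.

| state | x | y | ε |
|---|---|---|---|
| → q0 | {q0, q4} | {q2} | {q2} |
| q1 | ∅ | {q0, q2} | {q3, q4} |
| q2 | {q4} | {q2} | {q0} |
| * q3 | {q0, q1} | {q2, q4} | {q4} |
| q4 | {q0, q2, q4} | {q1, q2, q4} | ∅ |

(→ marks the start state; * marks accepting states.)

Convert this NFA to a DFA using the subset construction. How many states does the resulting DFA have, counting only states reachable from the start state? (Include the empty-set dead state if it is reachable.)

Start state of the DFA: {q0, q2} (ε-closure of the NFA start).
{q0, q2} --x--> {q0, q2, q4}  [new]
{q0, q2} --y--> {q0, q2}  [seen]
{q0, q2, q4} --x--> {q0, q2, q4}  [seen]
{q0, q2, q4} --y--> {q0, q1, q2, q3, q4}  [new]
{q0, q1, q2, q3, q4} --x--> {q0, q1, q2, q3, q4}  [seen]
{q0, q1, q2, q3, q4} --y--> {q0, q1, q2, q3, q4}  [seen]
Reachable DFA states: {q0, q2}, {q0, q2, q4}, {q0, q1, q2, q3, q4}.

3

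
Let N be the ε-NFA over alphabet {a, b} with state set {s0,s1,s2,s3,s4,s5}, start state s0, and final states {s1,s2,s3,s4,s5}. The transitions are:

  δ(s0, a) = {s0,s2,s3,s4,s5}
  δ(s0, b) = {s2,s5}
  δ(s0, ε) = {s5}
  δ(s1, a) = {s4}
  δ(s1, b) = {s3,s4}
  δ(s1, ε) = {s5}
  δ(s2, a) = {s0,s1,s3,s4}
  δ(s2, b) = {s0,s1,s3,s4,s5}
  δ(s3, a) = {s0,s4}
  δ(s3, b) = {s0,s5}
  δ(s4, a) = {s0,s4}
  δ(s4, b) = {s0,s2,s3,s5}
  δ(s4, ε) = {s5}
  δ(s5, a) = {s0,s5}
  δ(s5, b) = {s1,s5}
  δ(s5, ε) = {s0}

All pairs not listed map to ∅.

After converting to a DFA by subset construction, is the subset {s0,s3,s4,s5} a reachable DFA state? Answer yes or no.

no

Start state of the DFA: {s0,s5} (ε-closure of the NFA start).
{s0,s5} --a--> {s0,s2,s3,s4,s5}  [new]
{s0,s5} --b--> {s0,s1,s2,s5}  [new]
{s0,s2,s3,s4,s5} --a--> {s0,s1,s2,s3,s4,s5}  [new]
{s0,s2,s3,s4,s5} --b--> {s0,s1,s2,s3,s4,s5}  [seen]
{s0,s1,s2,s5} --a--> {s0,s1,s2,s3,s4,s5}  [seen]
{s0,s1,s2,s5} --b--> {s0,s1,s2,s3,s4,s5}  [seen]
{s0,s1,s2,s3,s4,s5} --a--> {s0,s1,s2,s3,s4,s5}  [seen]
{s0,s1,s2,s3,s4,s5} --b--> {s0,s1,s2,s3,s4,s5}  [seen]
Reachable DFA states: {s0,s5}, {s0,s2,s3,s4,s5}, {s0,s1,s2,s5}, {s0,s1,s2,s3,s4,s5}.
{s0,s3,s4,s5} is not among them.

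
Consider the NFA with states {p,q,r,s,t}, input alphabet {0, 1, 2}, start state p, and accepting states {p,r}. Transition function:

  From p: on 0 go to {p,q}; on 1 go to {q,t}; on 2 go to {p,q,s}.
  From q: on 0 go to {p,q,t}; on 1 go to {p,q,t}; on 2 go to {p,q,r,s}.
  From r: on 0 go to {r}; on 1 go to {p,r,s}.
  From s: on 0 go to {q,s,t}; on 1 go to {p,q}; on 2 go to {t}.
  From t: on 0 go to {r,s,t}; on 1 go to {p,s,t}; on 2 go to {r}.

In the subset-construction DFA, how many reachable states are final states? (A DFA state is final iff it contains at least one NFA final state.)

7

Start state of the DFA: {p}.
{p} --0--> {p,q}  [new]
{p} --1--> {q,t}  [new]
{p} --2--> {p,q,s}  [new]
{p,q} --0--> {p,q,t}  [new]
{p,q} --1--> {p,q,t}  [seen]
{p,q} --2--> {p,q,r,s}  [new]
{q,t} --0--> {p,q,r,s,t}  [new]
{q,t} --1--> {p,q,s,t}  [new]
{q,t} --2--> {p,q,r,s}  [seen]
{p,q,s} --0--> {p,q,s,t}  [seen]
{p,q,s} --1--> {p,q,t}  [seen]
{p,q,s} --2--> {p,q,r,s,t}  [seen]
{p,q,t} --0--> {p,q,r,s,t}  [seen]
{p,q,t} --1--> {p,q,s,t}  [seen]
{p,q,t} --2--> {p,q,r,s}  [seen]
{p,q,r,s} --0--> {p,q,r,s,t}  [seen]
{p,q,r,s} --1--> {p,q,r,s,t}  [seen]
{p,q,r,s} --2--> {p,q,r,s,t}  [seen]
{p,q,r,s,t} --0--> {p,q,r,s,t}  [seen]
{p,q,r,s,t} --1--> {p,q,r,s,t}  [seen]
{p,q,r,s,t} --2--> {p,q,r,s,t}  [seen]
{p,q,s,t} --0--> {p,q,r,s,t}  [seen]
{p,q,s,t} --1--> {p,q,s,t}  [seen]
{p,q,s,t} --2--> {p,q,r,s,t}  [seen]
Reachable DFA states: {p}, {p,q}, {q,t}, {p,q,s}, {p,q,t}, {p,q,r,s}, {p,q,r,s,t}, {p,q,s,t}.
Accepting DFA states (contain an NFA accepting state): {p}, {p,q}, {p,q,s}, {p,q,t}, {p,q,r,s}, {p,q,r,s,t}, {p,q,s,t}.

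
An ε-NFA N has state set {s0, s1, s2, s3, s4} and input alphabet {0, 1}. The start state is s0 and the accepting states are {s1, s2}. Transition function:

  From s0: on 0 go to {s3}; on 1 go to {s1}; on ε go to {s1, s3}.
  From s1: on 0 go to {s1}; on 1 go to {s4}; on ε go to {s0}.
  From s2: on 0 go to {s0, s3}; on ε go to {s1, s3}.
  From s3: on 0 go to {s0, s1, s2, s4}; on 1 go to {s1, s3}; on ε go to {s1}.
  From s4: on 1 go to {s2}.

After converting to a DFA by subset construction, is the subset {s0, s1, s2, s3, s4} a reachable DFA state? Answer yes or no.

Start state of the DFA: {s0, s1, s3} (ε-closure of the NFA start).
{s0, s1, s3} --0--> {s0, s1, s2, s3, s4}  [new]
{s0, s1, s3} --1--> {s0, s1, s3, s4}  [new]
{s0, s1, s2, s3, s4} --0--> {s0, s1, s2, s3, s4}  [seen]
{s0, s1, s2, s3, s4} --1--> {s0, s1, s2, s3, s4}  [seen]
{s0, s1, s3, s4} --0--> {s0, s1, s2, s3, s4}  [seen]
{s0, s1, s3, s4} --1--> {s0, s1, s2, s3, s4}  [seen]
Reachable DFA states: {s0, s1, s3}, {s0, s1, s2, s3, s4}, {s0, s1, s3, s4}.
{s0, s1, s2, s3, s4} is among them.

yes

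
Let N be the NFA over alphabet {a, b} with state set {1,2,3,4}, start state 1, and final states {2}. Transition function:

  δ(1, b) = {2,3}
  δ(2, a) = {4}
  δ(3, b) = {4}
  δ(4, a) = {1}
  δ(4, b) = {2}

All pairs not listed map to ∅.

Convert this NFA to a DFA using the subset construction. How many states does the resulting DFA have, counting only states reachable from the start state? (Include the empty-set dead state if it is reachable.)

5

Start state of the DFA: {1}.
{1} --a--> ∅  [new]
{1} --b--> {2,3}  [new]
∅ --a--> ∅  [seen]
∅ --b--> ∅  [seen]
{2,3} --a--> {4}  [new]
{2,3} --b--> {4}  [seen]
{4} --a--> {1}  [seen]
{4} --b--> {2}  [new]
{2} --a--> {4}  [seen]
{2} --b--> ∅  [seen]
Reachable DFA states: {1}, ∅, {2,3}, {4}, {2}.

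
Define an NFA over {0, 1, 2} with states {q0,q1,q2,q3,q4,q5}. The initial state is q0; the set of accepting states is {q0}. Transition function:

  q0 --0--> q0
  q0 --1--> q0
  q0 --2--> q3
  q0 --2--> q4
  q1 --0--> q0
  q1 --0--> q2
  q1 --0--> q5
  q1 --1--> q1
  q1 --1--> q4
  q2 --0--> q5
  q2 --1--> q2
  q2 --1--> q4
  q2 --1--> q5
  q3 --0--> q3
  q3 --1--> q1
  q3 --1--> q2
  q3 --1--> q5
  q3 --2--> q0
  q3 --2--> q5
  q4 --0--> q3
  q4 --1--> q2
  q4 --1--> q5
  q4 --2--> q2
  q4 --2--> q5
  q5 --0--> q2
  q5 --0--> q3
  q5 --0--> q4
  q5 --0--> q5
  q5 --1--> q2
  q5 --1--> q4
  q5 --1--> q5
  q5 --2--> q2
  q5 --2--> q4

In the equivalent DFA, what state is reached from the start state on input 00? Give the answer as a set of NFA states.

Start: {q0}.
δ(q0,0) = {q0}.
Union: {q0}.
After 0: {q0}.
δ(q0,0) = {q0}.
Union: {q0}.
After 0: {q0}.

{q0}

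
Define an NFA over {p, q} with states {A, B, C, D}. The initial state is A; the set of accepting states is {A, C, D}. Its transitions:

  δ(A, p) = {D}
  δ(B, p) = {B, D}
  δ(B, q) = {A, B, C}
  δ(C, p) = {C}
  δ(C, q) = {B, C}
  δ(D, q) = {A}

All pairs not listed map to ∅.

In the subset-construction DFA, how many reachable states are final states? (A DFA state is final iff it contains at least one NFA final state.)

Start state of the DFA: {A}.
{A} --p--> {D}  [new]
{A} --q--> ∅  [new]
{D} --p--> ∅  [seen]
{D} --q--> {A}  [seen]
∅ --p--> ∅  [seen]
∅ --q--> ∅  [seen]
Reachable DFA states: {A}, {D}, ∅.
Accepting DFA states (contain an NFA accepting state): {A}, {D}.

2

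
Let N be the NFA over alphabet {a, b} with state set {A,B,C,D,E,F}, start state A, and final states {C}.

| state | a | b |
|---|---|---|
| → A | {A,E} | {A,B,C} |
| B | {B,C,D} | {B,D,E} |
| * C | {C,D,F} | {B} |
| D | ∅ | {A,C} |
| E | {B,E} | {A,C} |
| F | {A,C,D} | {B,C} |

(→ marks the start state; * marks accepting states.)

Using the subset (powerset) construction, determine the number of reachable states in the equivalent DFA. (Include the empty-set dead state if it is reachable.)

6

Start state of the DFA: {A}.
{A} --a--> {A,E}  [new]
{A} --b--> {A,B,C}  [new]
{A,E} --a--> {A,B,E}  [new]
{A,E} --b--> {A,B,C}  [seen]
{A,B,C} --a--> {A,B,C,D,E,F}  [new]
{A,B,C} --b--> {A,B,C,D,E}  [new]
{A,B,E} --a--> {A,B,C,D,E}  [seen]
{A,B,E} --b--> {A,B,C,D,E}  [seen]
{A,B,C,D,E,F} --a--> {A,B,C,D,E,F}  [seen]
{A,B,C,D,E,F} --b--> {A,B,C,D,E}  [seen]
{A,B,C,D,E} --a--> {A,B,C,D,E,F}  [seen]
{A,B,C,D,E} --b--> {A,B,C,D,E}  [seen]
Reachable DFA states: {A}, {A,E}, {A,B,C}, {A,B,E}, {A,B,C,D,E,F}, {A,B,C,D,E}.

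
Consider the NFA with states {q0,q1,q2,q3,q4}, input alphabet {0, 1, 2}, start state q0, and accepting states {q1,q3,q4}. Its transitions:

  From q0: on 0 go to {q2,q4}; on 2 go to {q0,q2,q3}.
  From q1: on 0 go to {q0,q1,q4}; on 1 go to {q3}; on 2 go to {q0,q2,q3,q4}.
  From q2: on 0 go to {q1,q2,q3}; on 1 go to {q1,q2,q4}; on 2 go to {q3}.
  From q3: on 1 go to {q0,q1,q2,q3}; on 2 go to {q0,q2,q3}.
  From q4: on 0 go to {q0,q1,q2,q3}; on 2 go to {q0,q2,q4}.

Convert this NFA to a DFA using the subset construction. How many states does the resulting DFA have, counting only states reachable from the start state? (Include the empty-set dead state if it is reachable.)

Start state of the DFA: {q0}.
{q0} --0--> {q2,q4}  [new]
{q0} --1--> ∅  [new]
{q0} --2--> {q0,q2,q3}  [new]
{q2,q4} --0--> {q0,q1,q2,q3}  [new]
{q2,q4} --1--> {q1,q2,q4}  [new]
{q2,q4} --2--> {q0,q2,q3,q4}  [new]
∅ --0--> ∅  [seen]
∅ --1--> ∅  [seen]
∅ --2--> ∅  [seen]
{q0,q2,q3} --0--> {q1,q2,q3,q4}  [new]
{q0,q2,q3} --1--> {q0,q1,q2,q3,q4}  [new]
{q0,q2,q3} --2--> {q0,q2,q3}  [seen]
{q0,q1,q2,q3} --0--> {q0,q1,q2,q3,q4}  [seen]
{q0,q1,q2,q3} --1--> {q0,q1,q2,q3,q4}  [seen]
{q0,q1,q2,q3} --2--> {q0,q2,q3,q4}  [seen]
{q1,q2,q4} --0--> {q0,q1,q2,q3,q4}  [seen]
{q1,q2,q4} --1--> {q1,q2,q3,q4}  [seen]
{q1,q2,q4} --2--> {q0,q2,q3,q4}  [seen]
{q0,q2,q3,q4} --0--> {q0,q1,q2,q3,q4}  [seen]
{q0,q2,q3,q4} --1--> {q0,q1,q2,q3,q4}  [seen]
{q0,q2,q3,q4} --2--> {q0,q2,q3,q4}  [seen]
{q1,q2,q3,q4} --0--> {q0,q1,q2,q3,q4}  [seen]
{q1,q2,q3,q4} --1--> {q0,q1,q2,q3,q4}  [seen]
{q1,q2,q3,q4} --2--> {q0,q2,q3,q4}  [seen]
{q0,q1,q2,q3,q4} --0--> {q0,q1,q2,q3,q4}  [seen]
{q0,q1,q2,q3,q4} --1--> {q0,q1,q2,q3,q4}  [seen]
{q0,q1,q2,q3,q4} --2--> {q0,q2,q3,q4}  [seen]
Reachable DFA states: {q0}, {q2,q4}, ∅, {q0,q2,q3}, {q0,q1,q2,q3}, {q1,q2,q4}, {q0,q2,q3,q4}, {q1,q2,q3,q4}, {q0,q1,q2,q3,q4}.

9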